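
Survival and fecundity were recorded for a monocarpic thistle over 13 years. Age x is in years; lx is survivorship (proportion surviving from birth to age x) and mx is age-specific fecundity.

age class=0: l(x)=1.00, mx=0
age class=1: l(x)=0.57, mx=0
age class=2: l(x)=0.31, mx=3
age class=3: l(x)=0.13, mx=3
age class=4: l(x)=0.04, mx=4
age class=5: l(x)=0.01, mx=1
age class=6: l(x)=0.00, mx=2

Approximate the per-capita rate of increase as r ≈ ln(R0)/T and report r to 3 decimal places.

R0 = Σ lx·mx = 0 + 0 + 0.93 + 0.39 + 0.16 + 0.01 + 0 = 1.49
Σ x·lx·mx = 3.72; T = 3.72/1.49 = 2.49664…
r ≈ ln(R0)/T = ln(1.49)/2.49664… = 0.15972… → 0.160

0.160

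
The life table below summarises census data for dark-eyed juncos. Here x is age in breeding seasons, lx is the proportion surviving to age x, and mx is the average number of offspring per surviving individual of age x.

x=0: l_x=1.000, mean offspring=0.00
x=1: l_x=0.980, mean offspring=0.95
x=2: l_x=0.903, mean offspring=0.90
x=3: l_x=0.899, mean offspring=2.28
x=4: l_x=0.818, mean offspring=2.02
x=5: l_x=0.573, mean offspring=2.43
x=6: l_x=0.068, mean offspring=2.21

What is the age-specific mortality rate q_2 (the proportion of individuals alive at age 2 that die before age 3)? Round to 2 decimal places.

0.00

q_2 = (l_2 − l_3) / l_2 = (0.903 − 0.899) / 0.903
     = 0.004 / 0.903 = 0.00443… → 0.00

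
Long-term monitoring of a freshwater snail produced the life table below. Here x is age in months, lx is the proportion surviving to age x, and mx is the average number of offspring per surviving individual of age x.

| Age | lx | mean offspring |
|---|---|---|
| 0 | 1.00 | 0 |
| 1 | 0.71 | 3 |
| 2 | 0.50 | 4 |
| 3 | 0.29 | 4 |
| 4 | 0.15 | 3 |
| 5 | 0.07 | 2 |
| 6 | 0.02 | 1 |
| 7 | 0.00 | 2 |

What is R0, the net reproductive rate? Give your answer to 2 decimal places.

lx·mx by age: 0, 2.13, 2, 1.16, 0.45, 0.14, 0.02, 0
R0 = Σ lx·mx = 5.9 → 5.90

5.90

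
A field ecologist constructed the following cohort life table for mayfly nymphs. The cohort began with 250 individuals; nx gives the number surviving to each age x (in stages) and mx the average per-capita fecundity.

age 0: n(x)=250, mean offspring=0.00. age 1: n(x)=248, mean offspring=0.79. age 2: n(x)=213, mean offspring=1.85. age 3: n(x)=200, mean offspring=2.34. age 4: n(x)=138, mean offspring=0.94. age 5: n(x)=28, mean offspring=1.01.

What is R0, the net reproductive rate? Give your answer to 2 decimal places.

4.86

lx = nx/n0 = nx/250: 1, 0.992, 0.852, 0.8, 0.552, 0.112
lx·mx by age: 0, 0.78368, 1.5762, 1.872, 0.51888, 0.11312
R0 = Σ lx·mx = 4.86388 → 4.86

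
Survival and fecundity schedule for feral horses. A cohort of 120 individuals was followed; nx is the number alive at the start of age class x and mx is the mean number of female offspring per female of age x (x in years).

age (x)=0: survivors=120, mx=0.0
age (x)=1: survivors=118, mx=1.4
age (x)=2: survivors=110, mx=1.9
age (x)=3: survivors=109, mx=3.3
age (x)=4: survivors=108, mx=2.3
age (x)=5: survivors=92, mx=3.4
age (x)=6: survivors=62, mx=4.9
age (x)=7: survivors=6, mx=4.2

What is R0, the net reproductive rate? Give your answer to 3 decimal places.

lx = nx/n0 = nx/120: 1, 0.98333…, 0.91667…, 0.90833…, 0.9, 0.76667…, 0.51667…, 0.05
lx·mx by age: 0, 1.376667…, 1.741667…, 2.9975…, 2.07, 2.606667…, 2.531667…, 0.21
R0 = Σ lx·mx = 13.534167… → 13.534

13.534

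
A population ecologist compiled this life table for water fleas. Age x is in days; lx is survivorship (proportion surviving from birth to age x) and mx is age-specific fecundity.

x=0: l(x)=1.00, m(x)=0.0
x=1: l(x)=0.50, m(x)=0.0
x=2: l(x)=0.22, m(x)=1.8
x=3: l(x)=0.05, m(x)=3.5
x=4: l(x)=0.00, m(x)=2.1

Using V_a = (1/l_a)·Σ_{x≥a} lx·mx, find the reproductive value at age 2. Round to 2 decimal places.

2.60

lx·mx for x ≥ 2: 0.396, 0.175, 0 → sum = 0.571
V_2 = 0.571 / l_2 = 0.571 / 0.22 = 2.595455… → 2.60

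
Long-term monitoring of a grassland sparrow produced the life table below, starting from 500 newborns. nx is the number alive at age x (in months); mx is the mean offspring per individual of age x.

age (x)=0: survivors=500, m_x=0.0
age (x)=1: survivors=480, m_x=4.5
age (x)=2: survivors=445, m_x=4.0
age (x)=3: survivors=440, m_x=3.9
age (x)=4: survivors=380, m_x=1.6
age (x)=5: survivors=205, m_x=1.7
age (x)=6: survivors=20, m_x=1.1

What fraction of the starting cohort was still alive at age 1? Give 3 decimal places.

0.960

l_1 = n_1/n_0 = 480/500 = 0.96 → 0.960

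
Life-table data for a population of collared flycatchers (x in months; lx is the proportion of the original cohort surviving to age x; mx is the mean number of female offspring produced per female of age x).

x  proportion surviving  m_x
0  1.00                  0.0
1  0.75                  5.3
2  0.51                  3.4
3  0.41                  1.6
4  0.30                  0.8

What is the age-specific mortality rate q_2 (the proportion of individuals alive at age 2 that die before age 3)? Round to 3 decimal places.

q_2 = (l_2 − l_3) / l_2 = (0.51 − 0.41) / 0.51
     = 0.1 / 0.51 = 0.196078… → 0.196

0.196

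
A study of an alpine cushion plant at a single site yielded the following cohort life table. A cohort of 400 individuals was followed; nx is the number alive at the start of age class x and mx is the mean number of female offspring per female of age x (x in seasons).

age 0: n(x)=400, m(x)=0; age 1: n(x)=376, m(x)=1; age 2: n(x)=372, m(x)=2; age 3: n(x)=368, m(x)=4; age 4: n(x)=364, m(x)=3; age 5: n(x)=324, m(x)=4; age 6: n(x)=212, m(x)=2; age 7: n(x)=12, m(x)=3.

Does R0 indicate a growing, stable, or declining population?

lx = nx/n0 = nx/400: 1, 0.94, 0.93, 0.92, 0.91, 0.81, 0.53, 0.03
R0 = Σ lx·mx = 0 + 0.94 + 1.86 + 3.68 + 2.73 + 3.24 + 1.06 + 0.09 = 13.6
R0 > 1, so the population is growing.

growing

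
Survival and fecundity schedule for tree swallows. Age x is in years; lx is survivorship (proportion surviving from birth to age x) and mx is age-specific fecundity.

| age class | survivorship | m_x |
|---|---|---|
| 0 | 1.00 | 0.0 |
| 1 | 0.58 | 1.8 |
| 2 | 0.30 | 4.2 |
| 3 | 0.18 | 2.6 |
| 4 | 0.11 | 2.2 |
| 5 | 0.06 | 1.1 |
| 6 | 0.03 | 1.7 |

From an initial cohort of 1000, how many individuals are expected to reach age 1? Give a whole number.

580

Expected survivors = N0 · l_1 = 1000 × 0.58 = 580 → 580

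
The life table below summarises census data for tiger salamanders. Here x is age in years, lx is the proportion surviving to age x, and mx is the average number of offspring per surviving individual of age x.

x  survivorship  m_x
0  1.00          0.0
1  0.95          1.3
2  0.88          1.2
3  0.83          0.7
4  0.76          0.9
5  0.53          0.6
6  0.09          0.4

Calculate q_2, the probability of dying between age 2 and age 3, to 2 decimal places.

q_2 = (l_2 − l_3) / l_2 = (0.88 − 0.83) / 0.88
     = 0.05 / 0.88 = 0.056818… → 0.06

0.06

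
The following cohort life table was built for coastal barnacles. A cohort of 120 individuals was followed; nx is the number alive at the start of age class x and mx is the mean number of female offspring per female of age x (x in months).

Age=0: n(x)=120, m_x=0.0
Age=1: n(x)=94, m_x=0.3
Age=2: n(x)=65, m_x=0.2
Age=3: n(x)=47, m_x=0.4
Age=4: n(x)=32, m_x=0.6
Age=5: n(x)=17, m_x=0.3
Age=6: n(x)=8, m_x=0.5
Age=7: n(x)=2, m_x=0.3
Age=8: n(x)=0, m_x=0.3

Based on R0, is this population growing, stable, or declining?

lx = nx/n0 = nx/120: 1, 0.78333…, 0.54167…, 0.39167…, 0.26667…, 0.14167…, 0.06667…, 0.01667…, 0
R0 = Σ lx·mx = 0 + 0.235… + 0.108333… + 0.156667… + 0.16… + 0.0425… + 0.033333… + 0.005… + 0 = 0.740833…
R0 < 1, so the population is declining.

declining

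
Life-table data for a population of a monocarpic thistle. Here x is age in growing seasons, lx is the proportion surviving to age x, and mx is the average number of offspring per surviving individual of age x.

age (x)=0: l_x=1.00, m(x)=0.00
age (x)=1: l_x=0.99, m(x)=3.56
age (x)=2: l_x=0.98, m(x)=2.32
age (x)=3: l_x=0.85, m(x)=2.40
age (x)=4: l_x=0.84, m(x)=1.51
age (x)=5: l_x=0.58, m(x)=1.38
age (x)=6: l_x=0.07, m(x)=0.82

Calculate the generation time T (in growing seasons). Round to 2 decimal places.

2.37

lx·mx: 0, 3.5244, 2.2736, 2.04, 1.2684, 0.8004, 0.0574 → R0 = 9.9642
x·lx·mx: 0, 3.5244, 4.5472, 6.12, 5.0736, 4.002, 0.3444 → Σ = 23.6116
T = 23.6116 / 9.9642 = 2.369643… → 2.37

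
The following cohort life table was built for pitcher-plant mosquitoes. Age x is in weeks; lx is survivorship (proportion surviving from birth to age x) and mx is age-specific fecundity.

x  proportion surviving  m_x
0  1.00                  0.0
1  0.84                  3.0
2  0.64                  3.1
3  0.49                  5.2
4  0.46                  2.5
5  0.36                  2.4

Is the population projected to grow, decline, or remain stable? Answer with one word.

R0 = Σ lx·mx = 0 + 2.52 + 1.984 + 2.548 + 1.15 + 0.864 = 9.066
R0 > 1, so the population is growing.

growing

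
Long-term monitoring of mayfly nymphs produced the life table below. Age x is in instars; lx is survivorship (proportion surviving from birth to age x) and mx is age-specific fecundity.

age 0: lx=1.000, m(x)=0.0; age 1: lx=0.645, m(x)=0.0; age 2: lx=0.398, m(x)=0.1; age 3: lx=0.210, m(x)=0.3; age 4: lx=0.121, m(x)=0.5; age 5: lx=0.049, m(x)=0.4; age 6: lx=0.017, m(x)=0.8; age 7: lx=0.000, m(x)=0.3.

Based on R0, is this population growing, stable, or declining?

declining

R0 = Σ lx·mx = 0 + 0 + 0.0398 + 0.063 + 0.0605 + 0.0196 + 0.0136 + 0 = 0.1965
R0 < 1, so the population is declining.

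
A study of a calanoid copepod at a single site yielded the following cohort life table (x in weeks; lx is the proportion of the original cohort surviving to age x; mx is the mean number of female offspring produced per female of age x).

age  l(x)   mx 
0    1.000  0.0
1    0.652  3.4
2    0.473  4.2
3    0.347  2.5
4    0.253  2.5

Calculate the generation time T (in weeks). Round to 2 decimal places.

lx·mx: 0, 2.2168, 1.9866, 0.8675, 0.6325 → R0 = 5.7034
x·lx·mx: 0, 2.2168, 3.9732, 2.6025, 2.53 → Σ = 11.3225
T = 11.3225 / 5.7034 = 1.985219… → 1.99

1.99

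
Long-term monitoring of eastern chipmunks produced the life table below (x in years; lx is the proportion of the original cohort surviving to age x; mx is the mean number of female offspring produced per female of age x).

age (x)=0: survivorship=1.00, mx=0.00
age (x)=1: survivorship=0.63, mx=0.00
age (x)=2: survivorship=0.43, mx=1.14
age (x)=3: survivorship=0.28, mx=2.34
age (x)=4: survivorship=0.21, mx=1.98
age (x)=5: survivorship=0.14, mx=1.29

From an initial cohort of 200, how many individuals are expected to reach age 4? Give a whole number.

42

Expected survivors = N0 · l_4 = 200 × 0.21 = 42 → 42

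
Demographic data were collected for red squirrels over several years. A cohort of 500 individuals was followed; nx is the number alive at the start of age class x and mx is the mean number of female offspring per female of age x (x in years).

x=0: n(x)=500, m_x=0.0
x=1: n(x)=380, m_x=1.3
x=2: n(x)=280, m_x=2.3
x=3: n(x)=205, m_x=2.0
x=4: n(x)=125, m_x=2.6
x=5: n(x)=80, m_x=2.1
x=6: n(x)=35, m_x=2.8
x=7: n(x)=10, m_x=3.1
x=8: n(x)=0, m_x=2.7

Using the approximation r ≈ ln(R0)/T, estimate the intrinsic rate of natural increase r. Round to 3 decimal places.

0.535

lx = nx/n0 = nx/500: 1, 0.76, 0.56, 0.41, 0.25, 0.16, 0.07, 0.02, 0
R0 = Σ lx·mx = 0 + 0.988 + 1.288 + 0.82 + 0.65 + 0.336 + 0.196 + 0.062 + 0 = 4.34
Σ x·lx·mx = 11.914; T = 11.914/4.34 = 2.74516…
r ≈ ln(R0)/T = ln(4.34)/2.74516… = 0.53471… → 0.535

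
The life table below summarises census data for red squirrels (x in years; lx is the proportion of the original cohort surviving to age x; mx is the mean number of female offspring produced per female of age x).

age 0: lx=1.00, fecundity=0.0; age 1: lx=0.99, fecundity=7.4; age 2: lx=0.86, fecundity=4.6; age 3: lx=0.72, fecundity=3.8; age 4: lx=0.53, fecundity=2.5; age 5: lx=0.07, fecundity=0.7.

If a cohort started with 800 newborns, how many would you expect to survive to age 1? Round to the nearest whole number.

Expected survivors = N0 · l_1 = 800 × 0.99 = 792 → 792

792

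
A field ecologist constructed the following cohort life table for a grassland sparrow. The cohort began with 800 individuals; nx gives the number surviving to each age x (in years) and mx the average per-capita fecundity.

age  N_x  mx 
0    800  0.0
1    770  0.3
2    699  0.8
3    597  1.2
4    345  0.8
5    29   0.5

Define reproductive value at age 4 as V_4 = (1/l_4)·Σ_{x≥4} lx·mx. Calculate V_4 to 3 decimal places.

0.842

lx = nx/n0 = nx/800: 1, 0.9625, 0.87375, 0.74625, 0.43125, 0.03625
lx·mx for x ≥ 4: 0.345, 0.018125 → sum = 0.363125
V_4 = 0.363125 / l_4 = 0.363125 / 0.43125 = 0.842029… → 0.842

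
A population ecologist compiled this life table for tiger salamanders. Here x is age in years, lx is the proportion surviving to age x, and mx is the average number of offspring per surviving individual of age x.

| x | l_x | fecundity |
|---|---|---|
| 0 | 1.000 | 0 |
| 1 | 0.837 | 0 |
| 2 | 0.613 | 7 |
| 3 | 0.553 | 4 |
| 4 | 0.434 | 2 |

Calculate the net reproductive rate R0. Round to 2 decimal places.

lx·mx by age: 0, 0, 4.291, 2.212, 0.868
R0 = Σ lx·mx = 7.371 → 7.37

7.37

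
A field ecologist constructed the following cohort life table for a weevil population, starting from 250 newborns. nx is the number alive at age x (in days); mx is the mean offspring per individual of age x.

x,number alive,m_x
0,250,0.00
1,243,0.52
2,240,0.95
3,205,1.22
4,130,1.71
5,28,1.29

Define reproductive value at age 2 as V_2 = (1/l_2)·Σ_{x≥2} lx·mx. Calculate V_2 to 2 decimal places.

lx = nx/n0 = nx/250: 1, 0.972, 0.96, 0.82, 0.52, 0.112
lx·mx for x ≥ 2: 0.912, 1.0004, 0.8892, 0.14448 → sum = 2.94608
V_2 = 2.94608 / l_2 = 2.94608 / 0.96 = 3.068833… → 3.07

3.07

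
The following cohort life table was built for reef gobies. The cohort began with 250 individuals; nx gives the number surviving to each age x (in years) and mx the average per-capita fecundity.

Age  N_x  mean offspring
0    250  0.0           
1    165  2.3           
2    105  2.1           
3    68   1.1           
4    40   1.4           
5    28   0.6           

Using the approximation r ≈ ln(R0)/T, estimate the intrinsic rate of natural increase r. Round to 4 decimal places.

lx = nx/n0 = nx/250: 1, 0.66, 0.42, 0.272, 0.16, 0.112
R0 = Σ lx·mx = 0 + 1.518 + 0.882 + 0.2992 + 0.224 + 0.0672 = 2.9904
Σ x·lx·mx = 5.4116; T = 5.4116/2.9904 = 1.80966…
r ≈ ln(R0)/T = ln(2.9904)/1.80966… = 0.605312… → 0.6053

0.6053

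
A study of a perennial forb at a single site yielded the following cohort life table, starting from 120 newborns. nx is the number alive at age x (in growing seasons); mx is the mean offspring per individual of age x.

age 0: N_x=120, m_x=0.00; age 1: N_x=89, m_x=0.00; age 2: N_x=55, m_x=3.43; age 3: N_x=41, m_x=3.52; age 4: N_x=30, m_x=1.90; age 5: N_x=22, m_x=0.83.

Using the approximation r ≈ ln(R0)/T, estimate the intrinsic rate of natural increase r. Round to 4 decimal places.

lx = nx/n0 = nx/120: 1, 0.74167…, 0.45833…, 0.34167…, 0.25, 0.18333…
R0 = Σ lx·mx = 0 + 0 + 1.57208… + 1.20267… + 0.475 + 0.15217… = 3.401917…
Σ x·lx·mx = 9.413…; T = 9.413…/3.401917… = 2.76697…
r ≈ ln(R0)/T = ln(3.401917…)/2.76697… = 0.442484… → 0.4425

0.4425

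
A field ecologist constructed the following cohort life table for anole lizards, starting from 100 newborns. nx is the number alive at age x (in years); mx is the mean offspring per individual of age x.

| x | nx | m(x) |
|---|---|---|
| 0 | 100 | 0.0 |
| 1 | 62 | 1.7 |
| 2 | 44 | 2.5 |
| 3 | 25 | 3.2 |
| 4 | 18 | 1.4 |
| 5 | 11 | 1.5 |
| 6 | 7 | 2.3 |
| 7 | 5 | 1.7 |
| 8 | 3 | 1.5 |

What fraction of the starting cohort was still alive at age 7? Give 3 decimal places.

l_7 = n_7/n_0 = 5/100 = 0.05 → 0.050

0.050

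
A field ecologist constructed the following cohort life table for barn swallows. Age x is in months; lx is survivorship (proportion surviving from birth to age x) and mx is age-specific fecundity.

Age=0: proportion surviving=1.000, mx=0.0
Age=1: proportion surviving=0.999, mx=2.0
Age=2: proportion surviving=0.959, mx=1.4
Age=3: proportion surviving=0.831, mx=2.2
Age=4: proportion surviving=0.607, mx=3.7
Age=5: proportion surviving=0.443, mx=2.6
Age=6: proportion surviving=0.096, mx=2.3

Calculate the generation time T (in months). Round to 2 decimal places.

lx·mx: 0, 1.998, 1.3426, 1.8282, 2.2459, 1.1518, 0.2208 → R0 = 8.7873
x·lx·mx: 0, 1.998, 2.6852, 5.4846, 8.9836, 5.759, 1.3248 → Σ = 26.2352
T = 26.2352 / 8.7873 = 2.985581… → 2.99

2.99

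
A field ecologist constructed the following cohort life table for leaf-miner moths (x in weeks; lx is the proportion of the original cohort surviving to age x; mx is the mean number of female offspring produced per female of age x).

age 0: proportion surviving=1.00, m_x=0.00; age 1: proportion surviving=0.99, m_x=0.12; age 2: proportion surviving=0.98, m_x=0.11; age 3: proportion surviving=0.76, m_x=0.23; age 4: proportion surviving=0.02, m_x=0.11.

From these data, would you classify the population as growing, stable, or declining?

R0 = Σ lx·mx = 0 + 0.1188 + 0.1078 + 0.1748 + 0.0022 = 0.4036
R0 < 1, so the population is declining.

declining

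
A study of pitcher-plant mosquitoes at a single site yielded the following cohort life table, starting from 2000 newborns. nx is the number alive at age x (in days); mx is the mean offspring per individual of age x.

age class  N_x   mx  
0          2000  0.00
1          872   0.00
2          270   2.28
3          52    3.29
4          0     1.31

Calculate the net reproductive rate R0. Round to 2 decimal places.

lx = nx/n0 = nx/2000: 1, 0.436, 0.135, 0.026, 0
lx·mx by age: 0, 0, 0.3078, 0.08554, 0
R0 = Σ lx·mx = 0.39334 → 0.39

0.39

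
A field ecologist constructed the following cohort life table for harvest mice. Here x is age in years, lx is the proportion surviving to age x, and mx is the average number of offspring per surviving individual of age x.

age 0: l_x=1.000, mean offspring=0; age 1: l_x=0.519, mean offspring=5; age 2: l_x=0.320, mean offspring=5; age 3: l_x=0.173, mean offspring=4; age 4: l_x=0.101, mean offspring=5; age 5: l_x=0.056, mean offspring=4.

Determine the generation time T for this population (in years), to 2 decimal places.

lx·mx: 0, 2.595, 1.6, 0.692, 0.505, 0.224 → R0 = 5.616
x·lx·mx: 0, 2.595, 3.2, 2.076, 2.02, 1.12 → Σ = 11.011
T = 11.011 / 5.616 = 1.960648… → 1.96

1.96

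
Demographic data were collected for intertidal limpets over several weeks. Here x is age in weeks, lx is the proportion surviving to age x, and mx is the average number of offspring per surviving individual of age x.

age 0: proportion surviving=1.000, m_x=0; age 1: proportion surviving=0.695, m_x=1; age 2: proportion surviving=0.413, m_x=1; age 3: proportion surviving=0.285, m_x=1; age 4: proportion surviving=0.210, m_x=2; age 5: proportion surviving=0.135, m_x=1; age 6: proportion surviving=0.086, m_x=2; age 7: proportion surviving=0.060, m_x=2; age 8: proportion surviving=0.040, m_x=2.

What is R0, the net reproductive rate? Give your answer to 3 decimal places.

2.320

lx·mx by age: 0, 0.695, 0.413, 0.285, 0.42, 0.135, 0.172, 0.12, 0.08
R0 = Σ lx·mx = 2.32 → 2.320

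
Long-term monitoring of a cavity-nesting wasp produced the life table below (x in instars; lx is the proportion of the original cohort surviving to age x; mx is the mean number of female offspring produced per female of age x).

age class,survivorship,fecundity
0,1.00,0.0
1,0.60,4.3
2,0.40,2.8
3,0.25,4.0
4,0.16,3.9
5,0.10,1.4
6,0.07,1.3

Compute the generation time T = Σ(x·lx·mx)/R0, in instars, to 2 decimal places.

2.08

lx·mx: 0, 2.58, 1.12, 1, 0.624, 0.14, 0.091 → R0 = 5.555
x·lx·mx: 0, 2.58, 2.24, 3, 2.496, 0.7, 0.546 → Σ = 11.562
T = 11.562 / 5.555 = 2.081368… → 2.08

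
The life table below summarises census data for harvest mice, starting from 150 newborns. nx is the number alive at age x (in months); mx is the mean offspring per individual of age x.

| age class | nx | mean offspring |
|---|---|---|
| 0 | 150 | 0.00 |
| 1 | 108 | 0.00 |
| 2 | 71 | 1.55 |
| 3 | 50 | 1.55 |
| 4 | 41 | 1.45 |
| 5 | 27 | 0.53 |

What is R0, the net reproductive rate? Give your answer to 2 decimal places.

1.74

lx = nx/n0 = nx/150: 1, 0.72, 0.47333…, 0.33333…, 0.27333…, 0.18
lx·mx by age: 0, 0, 0.733667…, 0.516667…, 0.396333…, 0.0954
R0 = Σ lx·mx = 1.742067… → 1.74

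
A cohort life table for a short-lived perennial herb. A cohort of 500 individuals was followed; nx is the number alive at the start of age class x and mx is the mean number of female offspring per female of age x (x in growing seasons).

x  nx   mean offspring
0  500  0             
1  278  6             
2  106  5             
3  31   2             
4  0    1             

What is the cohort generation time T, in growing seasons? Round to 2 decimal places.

lx = nx/n0 = nx/500: 1, 0.556, 0.212, 0.062, 0
lx·mx: 0, 3.336, 1.06, 0.124, 0 → R0 = 4.52
x·lx·mx: 0, 3.336, 2.12, 0.372, 0 → Σ = 5.828
T = 5.828 / 4.52 = 1.289381… → 1.29

1.29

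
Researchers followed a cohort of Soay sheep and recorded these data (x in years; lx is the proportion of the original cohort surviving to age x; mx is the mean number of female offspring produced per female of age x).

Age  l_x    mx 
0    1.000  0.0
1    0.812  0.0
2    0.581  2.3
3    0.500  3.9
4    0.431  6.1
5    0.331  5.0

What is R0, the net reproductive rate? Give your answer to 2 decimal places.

lx·mx by age: 0, 0, 1.3363, 1.95, 2.6291, 1.655
R0 = Σ lx·mx = 7.5704 → 7.57

7.57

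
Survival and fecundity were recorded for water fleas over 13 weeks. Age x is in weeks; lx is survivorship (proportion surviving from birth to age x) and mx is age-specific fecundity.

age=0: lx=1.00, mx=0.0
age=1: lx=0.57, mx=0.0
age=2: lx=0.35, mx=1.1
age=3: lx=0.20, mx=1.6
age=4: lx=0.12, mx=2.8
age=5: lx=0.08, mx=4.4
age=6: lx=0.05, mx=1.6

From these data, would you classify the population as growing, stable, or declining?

growing

R0 = Σ lx·mx = 0 + 0 + 0.385 + 0.32 + 0.336 + 0.352 + 0.08 = 1.473
R0 > 1, so the population is growing.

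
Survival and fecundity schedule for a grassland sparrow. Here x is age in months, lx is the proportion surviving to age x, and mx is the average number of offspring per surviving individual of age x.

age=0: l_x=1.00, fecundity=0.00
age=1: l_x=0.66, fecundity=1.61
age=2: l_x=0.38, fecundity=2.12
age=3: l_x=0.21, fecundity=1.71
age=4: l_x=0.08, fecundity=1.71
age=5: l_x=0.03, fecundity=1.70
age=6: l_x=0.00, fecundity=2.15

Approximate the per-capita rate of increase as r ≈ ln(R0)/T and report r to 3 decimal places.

0.468

R0 = Σ lx·mx = 0 + 1.0626 + 0.8056 + 0.3591 + 0.1368 + 0.051 + 0 = 2.4151
Σ x·lx·mx = 4.5533; T = 4.5533/2.4151 = 1.88535…
r ≈ ln(R0)/T = ln(2.4151)/1.88535… = 0.46768… → 0.468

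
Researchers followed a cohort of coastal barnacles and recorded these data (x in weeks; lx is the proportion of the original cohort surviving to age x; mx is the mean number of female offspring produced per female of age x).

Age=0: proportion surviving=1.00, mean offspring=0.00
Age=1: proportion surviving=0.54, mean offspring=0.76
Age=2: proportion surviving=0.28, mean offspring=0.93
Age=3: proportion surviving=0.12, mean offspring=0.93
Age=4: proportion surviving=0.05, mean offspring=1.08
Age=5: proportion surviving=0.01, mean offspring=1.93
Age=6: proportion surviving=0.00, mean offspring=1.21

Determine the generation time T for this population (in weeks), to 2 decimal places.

lx·mx: 0, 0.4104, 0.2604, 0.1116, 0.054, 0.0193, 0 → R0 = 0.8557
x·lx·mx: 0, 0.4104, 0.5208, 0.3348, 0.216, 0.0965, 0 → Σ = 1.5785
T = 1.5785 / 0.8557 = 1.844689… → 1.84

1.84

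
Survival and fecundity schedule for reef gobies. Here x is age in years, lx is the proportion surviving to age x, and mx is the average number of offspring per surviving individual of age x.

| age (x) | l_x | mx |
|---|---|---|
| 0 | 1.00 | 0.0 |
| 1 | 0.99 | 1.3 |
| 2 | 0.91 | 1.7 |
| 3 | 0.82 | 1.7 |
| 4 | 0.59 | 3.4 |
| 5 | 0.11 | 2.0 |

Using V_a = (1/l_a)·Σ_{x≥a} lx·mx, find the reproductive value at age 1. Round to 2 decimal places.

lx·mx for x ≥ 1: 1.287, 1.547, 1.394, 2.006, 0.22 → sum = 6.454
V_1 = 6.454 / l_1 = 6.454 / 0.99 = 6.519192… → 6.52

6.52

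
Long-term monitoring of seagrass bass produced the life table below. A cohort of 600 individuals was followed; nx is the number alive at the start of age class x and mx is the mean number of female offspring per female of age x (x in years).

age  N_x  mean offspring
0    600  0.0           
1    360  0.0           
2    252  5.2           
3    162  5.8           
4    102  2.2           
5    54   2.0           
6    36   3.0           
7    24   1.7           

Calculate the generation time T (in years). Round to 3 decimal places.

2.860

lx = nx/n0 = nx/600: 1, 0.6, 0.42, 0.27, 0.17, 0.09, 0.06, 0.04
lx·mx: 0, 0, 2.184, 1.566, 0.374, 0.18, 0.18, 0.068 → R0 = 4.552
x·lx·mx: 0, 0, 4.368, 4.698, 1.496, 0.9, 1.08, 0.476 → Σ = 13.018
T = 13.018 / 4.552 = 2.859842… → 2.860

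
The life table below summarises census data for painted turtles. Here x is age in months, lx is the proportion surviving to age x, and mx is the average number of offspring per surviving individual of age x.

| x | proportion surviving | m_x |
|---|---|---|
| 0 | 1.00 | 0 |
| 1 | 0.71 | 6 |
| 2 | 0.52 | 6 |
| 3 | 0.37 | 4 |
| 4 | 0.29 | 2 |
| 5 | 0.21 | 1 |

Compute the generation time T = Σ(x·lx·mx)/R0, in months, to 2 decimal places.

lx·mx: 0, 4.26, 3.12, 1.48, 0.58, 0.21 → R0 = 9.65
x·lx·mx: 0, 4.26, 6.24, 4.44, 2.32, 1.05 → Σ = 18.31
T = 18.31 / 9.65 = 1.897409… → 1.90

1.90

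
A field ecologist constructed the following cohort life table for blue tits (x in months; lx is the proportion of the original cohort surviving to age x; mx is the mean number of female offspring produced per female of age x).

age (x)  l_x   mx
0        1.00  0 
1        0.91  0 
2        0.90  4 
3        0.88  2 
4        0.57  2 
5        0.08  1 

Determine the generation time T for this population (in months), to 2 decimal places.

2.65

lx·mx: 0, 0, 3.6, 1.76, 1.14, 0.08 → R0 = 6.58
x·lx·mx: 0, 0, 7.2, 5.28, 4.56, 0.4 → Σ = 17.44
T = 17.44 / 6.58 = 2.650456… → 2.65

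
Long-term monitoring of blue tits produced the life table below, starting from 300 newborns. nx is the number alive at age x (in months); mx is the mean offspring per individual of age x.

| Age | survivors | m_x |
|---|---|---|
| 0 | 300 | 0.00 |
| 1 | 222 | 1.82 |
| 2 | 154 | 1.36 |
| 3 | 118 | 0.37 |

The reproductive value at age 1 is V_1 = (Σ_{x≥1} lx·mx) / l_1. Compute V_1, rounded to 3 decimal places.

2.960

lx = nx/n0 = nx/300: 1, 0.74, 0.51333…, 0.39333…
lx·mx for x ≥ 1: 1.3468, 0.698133…, 0.145533… → sum = 2.190467…
V_1 = 2.190467… / l_1 = 2.190467… / 0.74 = 2.96009… → 2.960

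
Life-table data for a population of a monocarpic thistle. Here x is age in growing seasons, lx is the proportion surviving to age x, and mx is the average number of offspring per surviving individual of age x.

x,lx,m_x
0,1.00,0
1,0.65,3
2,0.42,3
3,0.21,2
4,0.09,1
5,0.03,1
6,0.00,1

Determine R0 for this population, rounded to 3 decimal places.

3.750

lx·mx by age: 0, 1.95, 1.26, 0.42, 0.09, 0.03, 0
R0 = Σ lx·mx = 3.75 → 3.750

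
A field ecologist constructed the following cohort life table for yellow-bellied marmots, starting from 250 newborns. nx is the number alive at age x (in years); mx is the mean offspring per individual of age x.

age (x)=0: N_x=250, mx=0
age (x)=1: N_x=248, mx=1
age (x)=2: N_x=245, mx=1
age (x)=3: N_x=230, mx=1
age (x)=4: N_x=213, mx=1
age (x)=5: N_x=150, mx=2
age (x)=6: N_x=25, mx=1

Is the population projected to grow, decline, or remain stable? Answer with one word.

lx = nx/n0 = nx/250: 1, 0.992, 0.98, 0.92, 0.852, 0.6, 0.1
R0 = Σ lx·mx = 0 + 0.992 + 0.98 + 0.92 + 0.852 + 1.2 + 0.1 = 5.044
R0 > 1, so the population is growing.

growing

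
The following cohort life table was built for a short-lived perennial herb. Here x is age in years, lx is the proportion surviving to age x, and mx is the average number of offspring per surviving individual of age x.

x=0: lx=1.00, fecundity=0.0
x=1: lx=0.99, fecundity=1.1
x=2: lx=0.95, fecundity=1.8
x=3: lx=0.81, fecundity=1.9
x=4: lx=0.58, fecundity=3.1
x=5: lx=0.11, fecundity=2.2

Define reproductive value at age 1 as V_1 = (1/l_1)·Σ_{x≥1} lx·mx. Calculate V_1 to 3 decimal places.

lx·mx for x ≥ 1: 1.089, 1.71, 1.539, 1.798, 0.242 → sum = 6.378
V_1 = 6.378 / l_1 = 6.378 / 0.99 = 6.442424… → 6.442

6.442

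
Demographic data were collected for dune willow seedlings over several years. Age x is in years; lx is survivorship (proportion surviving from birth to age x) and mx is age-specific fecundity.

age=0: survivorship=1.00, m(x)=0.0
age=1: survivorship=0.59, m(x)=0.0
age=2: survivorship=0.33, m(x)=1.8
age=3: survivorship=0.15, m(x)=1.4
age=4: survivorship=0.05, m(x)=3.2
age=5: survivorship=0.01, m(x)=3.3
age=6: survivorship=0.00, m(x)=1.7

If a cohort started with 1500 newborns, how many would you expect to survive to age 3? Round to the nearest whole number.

Expected survivors = N0 · l_3 = 1500 × 0.15 = 225 → 225

225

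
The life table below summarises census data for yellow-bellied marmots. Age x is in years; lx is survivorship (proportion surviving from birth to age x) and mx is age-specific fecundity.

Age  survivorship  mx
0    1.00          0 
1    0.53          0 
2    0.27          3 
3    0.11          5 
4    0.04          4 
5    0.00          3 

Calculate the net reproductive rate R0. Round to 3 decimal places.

1.520

lx·mx by age: 0, 0, 0.81, 0.55, 0.16, 0
R0 = Σ lx·mx = 1.52 → 1.520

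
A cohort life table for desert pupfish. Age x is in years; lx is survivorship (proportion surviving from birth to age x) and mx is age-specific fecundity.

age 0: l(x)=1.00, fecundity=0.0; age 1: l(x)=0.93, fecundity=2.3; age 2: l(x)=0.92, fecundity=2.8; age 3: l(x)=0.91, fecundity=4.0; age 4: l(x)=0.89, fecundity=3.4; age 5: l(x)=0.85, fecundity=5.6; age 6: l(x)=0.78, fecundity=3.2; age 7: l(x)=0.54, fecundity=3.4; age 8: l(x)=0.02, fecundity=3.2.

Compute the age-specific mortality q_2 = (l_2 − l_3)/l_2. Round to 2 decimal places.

q_2 = (l_2 − l_3) / l_2 = (0.92 − 0.91) / 0.92
     = 0.01 / 0.92 = 0.01087… → 0.01

0.01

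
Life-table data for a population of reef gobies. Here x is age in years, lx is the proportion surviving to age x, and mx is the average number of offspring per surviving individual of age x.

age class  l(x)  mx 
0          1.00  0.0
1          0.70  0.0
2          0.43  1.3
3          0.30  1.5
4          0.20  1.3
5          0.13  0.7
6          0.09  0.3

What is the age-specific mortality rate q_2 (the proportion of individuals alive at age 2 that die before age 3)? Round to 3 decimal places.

q_2 = (l_2 − l_3) / l_2 = (0.43 − 0.3) / 0.43
     = 0.13 / 0.43 = 0.302326… → 0.302

0.302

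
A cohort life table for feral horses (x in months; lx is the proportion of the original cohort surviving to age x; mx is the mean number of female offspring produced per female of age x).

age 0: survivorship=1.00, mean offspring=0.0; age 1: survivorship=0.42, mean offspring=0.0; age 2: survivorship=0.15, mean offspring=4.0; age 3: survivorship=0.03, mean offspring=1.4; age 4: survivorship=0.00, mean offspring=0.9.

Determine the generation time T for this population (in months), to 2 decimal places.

2.07

lx·mx: 0, 0, 0.6, 0.042, 0 → R0 = 0.642
x·lx·mx: 0, 0, 1.2, 0.126, 0 → Σ = 1.326
T = 1.326 / 0.642 = 2.065421… → 2.07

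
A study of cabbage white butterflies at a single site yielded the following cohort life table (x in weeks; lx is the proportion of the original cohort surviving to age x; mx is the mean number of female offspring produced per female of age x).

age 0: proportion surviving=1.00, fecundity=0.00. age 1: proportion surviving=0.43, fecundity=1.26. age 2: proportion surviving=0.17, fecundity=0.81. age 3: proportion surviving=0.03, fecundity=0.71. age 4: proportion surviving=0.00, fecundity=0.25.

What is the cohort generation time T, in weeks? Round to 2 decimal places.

1.26

lx·mx: 0, 0.5418, 0.1377, 0.0213, 0 → R0 = 0.7008
x·lx·mx: 0, 0.5418, 0.2754, 0.0639, 0 → Σ = 0.8811
T = 0.8811 / 0.7008 = 1.257277… → 1.26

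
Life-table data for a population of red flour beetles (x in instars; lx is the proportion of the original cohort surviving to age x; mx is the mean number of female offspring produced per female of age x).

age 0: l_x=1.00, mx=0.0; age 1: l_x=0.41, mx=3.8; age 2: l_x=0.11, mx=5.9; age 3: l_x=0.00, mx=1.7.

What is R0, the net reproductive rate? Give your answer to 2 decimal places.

2.21

lx·mx by age: 0, 1.558, 0.649, 0
R0 = Σ lx·mx = 2.207 → 2.21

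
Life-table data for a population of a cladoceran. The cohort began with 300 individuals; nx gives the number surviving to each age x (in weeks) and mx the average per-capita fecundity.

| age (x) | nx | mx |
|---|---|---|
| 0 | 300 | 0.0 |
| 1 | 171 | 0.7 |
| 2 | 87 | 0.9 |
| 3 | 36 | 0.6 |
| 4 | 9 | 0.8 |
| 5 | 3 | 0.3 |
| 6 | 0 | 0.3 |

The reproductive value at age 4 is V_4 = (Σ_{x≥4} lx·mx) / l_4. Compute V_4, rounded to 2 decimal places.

lx = nx/n0 = nx/300: 1, 0.57, 0.29, 0.12, 0.03, 0.01, 0
lx·mx for x ≥ 4: 0.024, 0.003, 0 → sum = 0.027
V_4 = 0.027 / l_4 = 0.027 / 0.03 = 0.9 → 0.90

0.90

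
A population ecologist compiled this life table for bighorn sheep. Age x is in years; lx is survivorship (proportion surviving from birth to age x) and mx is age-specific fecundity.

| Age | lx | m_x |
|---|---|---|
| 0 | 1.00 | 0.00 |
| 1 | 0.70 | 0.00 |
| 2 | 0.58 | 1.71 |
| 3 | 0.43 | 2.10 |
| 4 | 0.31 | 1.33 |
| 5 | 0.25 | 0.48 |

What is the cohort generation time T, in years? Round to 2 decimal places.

2.86

lx·mx: 0, 0, 0.9918, 0.903, 0.4123, 0.12 → R0 = 2.4271
x·lx·mx: 0, 0, 1.9836, 2.709, 1.6492, 0.6 → Σ = 6.9418
T = 6.9418 / 2.4271 = 2.860121… → 2.86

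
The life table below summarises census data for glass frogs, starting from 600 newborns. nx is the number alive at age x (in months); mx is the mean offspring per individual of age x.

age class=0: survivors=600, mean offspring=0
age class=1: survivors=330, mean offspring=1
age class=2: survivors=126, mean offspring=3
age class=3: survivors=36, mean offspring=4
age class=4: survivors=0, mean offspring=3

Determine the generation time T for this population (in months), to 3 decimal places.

lx = nx/n0 = nx/600: 1, 0.55, 0.21, 0.06, 0
lx·mx: 0, 0.55, 0.63, 0.24, 0 → R0 = 1.42
x·lx·mx: 0, 0.55, 1.26, 0.72, 0 → Σ = 2.53
T = 2.53 / 1.42 = 1.78169… → 1.782

1.782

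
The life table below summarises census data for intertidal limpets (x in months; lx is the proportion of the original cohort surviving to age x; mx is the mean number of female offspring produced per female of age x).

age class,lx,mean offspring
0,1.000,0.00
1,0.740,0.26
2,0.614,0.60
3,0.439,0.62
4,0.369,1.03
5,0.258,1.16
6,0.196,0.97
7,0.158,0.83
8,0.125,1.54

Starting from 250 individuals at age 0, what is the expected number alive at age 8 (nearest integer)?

31

Expected survivors = N0 · l_8 = 250 × 0.125 = 31.25 → 31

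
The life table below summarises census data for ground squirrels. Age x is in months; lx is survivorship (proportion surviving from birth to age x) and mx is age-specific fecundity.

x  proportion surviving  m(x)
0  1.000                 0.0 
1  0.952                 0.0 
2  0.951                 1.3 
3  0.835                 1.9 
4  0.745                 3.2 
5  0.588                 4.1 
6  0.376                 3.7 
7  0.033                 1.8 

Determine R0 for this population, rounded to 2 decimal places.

lx·mx by age: 0, 0, 1.2363, 1.5865, 2.384, 2.4108, 1.3912, 0.0594
R0 = Σ lx·mx = 9.0682 → 9.07

9.07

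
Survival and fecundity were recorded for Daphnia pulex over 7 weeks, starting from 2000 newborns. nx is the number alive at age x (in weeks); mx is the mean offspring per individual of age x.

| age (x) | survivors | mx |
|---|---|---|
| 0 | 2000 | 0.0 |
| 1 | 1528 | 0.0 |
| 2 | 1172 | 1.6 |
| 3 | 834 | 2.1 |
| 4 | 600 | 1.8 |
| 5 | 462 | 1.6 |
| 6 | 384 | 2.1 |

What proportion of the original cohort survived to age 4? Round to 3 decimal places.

0.300

l_4 = n_4/n_0 = 600/2000 = 0.3 → 0.300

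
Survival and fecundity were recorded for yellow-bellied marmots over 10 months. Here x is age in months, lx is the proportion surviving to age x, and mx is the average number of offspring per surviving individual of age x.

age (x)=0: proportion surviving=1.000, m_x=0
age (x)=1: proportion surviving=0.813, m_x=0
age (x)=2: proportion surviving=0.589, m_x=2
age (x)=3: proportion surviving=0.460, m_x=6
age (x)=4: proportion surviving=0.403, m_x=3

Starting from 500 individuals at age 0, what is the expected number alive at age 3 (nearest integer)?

230

Expected survivors = N0 · l_3 = 500 × 0.460 = 230 → 230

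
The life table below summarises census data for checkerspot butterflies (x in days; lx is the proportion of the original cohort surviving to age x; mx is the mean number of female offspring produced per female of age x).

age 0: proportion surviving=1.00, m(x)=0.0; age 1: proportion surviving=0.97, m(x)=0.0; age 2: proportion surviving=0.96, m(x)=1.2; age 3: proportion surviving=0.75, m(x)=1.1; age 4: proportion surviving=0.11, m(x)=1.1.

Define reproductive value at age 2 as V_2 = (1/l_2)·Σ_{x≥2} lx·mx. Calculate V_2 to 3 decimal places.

lx·mx for x ≥ 2: 1.152, 0.825, 0.121 → sum = 2.098
V_2 = 2.098 / l_2 = 2.098 / 0.96 = 2.185417… → 2.185

2.185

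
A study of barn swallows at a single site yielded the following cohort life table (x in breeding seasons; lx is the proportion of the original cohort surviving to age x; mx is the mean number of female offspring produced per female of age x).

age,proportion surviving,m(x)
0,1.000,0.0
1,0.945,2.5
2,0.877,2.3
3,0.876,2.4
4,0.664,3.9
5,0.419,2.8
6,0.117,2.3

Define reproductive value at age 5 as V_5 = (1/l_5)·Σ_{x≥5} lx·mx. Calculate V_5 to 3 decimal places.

lx·mx for x ≥ 5: 1.1732, 0.2691 → sum = 1.4423
V_5 = 1.4423 / l_5 = 1.4423 / 0.419 = 3.442243… → 3.442

3.442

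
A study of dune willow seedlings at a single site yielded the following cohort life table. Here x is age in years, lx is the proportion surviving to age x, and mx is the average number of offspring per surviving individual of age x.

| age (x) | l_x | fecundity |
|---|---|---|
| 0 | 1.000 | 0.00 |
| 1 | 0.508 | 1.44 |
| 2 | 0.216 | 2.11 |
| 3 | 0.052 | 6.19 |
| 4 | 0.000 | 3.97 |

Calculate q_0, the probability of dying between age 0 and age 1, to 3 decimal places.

0.492

q_0 = (l_0 − l_1) / l_0 = (1 − 0.508) / 1
     = 0.492 / 1 = 0.492 → 0.492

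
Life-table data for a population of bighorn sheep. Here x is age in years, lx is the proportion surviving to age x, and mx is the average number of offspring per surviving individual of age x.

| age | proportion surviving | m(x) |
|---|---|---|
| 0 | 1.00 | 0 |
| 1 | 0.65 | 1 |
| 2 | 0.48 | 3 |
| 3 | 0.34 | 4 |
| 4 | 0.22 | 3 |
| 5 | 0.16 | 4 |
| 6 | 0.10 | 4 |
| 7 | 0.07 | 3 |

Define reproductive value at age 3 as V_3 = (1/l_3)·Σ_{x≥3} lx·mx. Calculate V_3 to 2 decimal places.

9.62

lx·mx for x ≥ 3: 1.36, 0.66, 0.64, 0.4, 0.21 → sum = 3.27
V_3 = 3.27 / l_3 = 3.27 / 0.34 = 9.617647… → 9.62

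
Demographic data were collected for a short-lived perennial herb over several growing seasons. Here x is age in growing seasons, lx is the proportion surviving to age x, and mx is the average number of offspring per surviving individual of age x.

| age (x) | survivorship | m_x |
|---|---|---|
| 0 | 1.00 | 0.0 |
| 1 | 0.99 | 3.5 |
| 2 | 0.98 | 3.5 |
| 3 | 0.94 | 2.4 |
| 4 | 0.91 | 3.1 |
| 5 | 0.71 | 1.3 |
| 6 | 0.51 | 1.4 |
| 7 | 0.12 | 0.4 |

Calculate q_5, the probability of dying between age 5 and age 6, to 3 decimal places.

q_5 = (l_5 − l_6) / l_5 = (0.71 − 0.51) / 0.71
     = 0.2 / 0.71 = 0.28169… → 0.282

0.282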